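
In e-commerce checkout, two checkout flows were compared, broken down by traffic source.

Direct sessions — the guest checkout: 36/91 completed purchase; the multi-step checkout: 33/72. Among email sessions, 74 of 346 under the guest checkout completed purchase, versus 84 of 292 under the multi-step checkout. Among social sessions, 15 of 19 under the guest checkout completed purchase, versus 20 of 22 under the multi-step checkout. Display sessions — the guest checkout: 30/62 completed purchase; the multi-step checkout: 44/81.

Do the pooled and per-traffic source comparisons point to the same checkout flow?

Yes

Direct: the guest checkout 36/91 = 39.6%, the multi-step checkout 33/72 = 45.8% → the multi-step checkout
Email: the guest checkout 74/346 = 21.4%, the multi-step checkout 84/292 = 28.8% → the multi-step checkout
Social: the guest checkout 15/19 = 78.9%, the multi-step checkout 20/22 = 90.9% → the multi-step checkout
Display: the guest checkout 30/62 = 48.4%, the multi-step checkout 44/81 = 54.3% → the multi-step checkout
Overall: the guest checkout 155/518 = 29.9%, the multi-step checkout 181/467 = 38.8% → the multi-step checkout
The multi-step checkout wins overall and in every traffic group — no reversal.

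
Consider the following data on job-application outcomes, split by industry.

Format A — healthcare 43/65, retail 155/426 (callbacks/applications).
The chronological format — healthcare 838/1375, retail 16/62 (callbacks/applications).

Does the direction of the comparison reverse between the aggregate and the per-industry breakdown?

Healthcare: Format A 43/65 = 66.2%, the chronological format 838/1375 = 60.9% → Format A
Retail: Format A 155/426 = 36.4%, the chronological format 16/62 = 25.8% → Format A
Overall: Format A 198/491 = 40.3%, the chronological format 854/1437 = 59.4% → the chronological format
Format A wins each industry group but the chronological format wins overall — the comparison reverses. Format A's applications skew toward retail, which has a lower base rate.

Yes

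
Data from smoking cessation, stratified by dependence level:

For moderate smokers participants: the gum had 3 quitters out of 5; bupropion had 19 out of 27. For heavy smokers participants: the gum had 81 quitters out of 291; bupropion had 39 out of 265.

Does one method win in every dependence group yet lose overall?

Moderate smokers: the gum 3/5 = 60.0%, bupropion 19/27 = 70.4% → bupropion
Heavy smokers: the gum 81/291 = 27.8%, bupropion 39/265 = 14.7% → the gum
Overall: the gum 84/296 = 28.4%, bupropion 58/292 = 19.9% → the gum
Neither sweeps: the gum wins 1 of 2 groups, bupropion wins 1. The gum wins overall but not every group — no Simpson reversal.

No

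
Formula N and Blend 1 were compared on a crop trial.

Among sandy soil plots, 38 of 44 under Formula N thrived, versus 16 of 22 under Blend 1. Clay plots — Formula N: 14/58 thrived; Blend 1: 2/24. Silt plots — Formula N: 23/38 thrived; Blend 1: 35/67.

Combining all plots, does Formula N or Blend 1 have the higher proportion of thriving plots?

Formula N

Sandy soil: Formula N 38/44 = 86.4%, Blend 1 16/22 = 72.7% → Formula N
Clay: Formula N 14/58 = 24.1%, Blend 1 2/24 = 8.3% → Formula N
Silt: Formula N 23/38 = 60.5%, Blend 1 35/67 = 52.2% → Formula N
Overall: Formula N 75/140 = 53.6%, Blend 1 53/113 = 46.9% → Formula N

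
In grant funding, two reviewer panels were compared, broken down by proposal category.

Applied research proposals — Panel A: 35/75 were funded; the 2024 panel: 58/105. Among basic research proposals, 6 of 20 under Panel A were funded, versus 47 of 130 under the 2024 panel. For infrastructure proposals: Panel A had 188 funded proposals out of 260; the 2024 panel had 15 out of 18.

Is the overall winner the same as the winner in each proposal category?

No

Applied research: Panel A 35/75 = 46.7%, the 2024 panel 58/105 = 55.2% → the 2024 panel
Basic research: Panel A 6/20 = 30.0%, the 2024 panel 47/130 = 36.2% → the 2024 panel
Infrastructure: Panel A 188/260 = 72.3%, the 2024 panel 15/18 = 83.3% → the 2024 panel
Overall: Panel A 229/355 = 64.5%, the 2024 panel 120/253 = 47.4% → Panel A
The 2024 panel wins each proposal group but Panel A wins overall — the comparison reverses. The 2024 panel's proposals skew toward basic research, which has a lower base rate.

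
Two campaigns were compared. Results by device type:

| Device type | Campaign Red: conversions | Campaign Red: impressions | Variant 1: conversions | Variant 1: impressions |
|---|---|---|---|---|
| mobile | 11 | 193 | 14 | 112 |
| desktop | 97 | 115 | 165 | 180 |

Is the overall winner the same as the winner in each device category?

Mobile: Campaign Red 11/193 = 5.7%, Variant 1 14/112 = 12.5% → Variant 1
Desktop: Campaign Red 97/115 = 84.3%, Variant 1 165/180 = 91.7% → Variant 1
Overall: Campaign Red 108/308 = 35.1%, Variant 1 179/292 = 61.3% → Variant 1
Variant 1 wins overall and in every device group — no reversal.

Yes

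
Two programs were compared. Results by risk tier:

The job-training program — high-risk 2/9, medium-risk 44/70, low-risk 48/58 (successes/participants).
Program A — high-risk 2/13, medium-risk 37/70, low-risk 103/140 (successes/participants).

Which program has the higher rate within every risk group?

the job-training program

High-risk: the job-training program 2/9 = 22.2%, Program A 2/13 = 15.4% → the job-training program
Medium-risk: the job-training program 44/70 = 62.9%, Program A 37/70 = 52.9% → the job-training program
Low-risk: the job-training program 48/58 = 82.8%, Program A 103/140 = 73.6% → the job-training program
The job-training program has the higher rate in all 3 groups.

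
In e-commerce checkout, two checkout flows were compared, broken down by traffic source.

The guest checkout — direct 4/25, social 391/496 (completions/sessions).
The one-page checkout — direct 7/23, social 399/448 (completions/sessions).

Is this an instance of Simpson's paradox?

No

Direct: the guest checkout 4/25 = 16.0%, the one-page checkout 7/23 = 30.4% → the one-page checkout
Social: the guest checkout 391/496 = 78.8%, the one-page checkout 399/448 = 89.1% → the one-page checkout
Overall: the guest checkout 395/521 = 75.8%, the one-page checkout 406/471 = 86.2% → the one-page checkout
The one-page checkout wins overall and in every traffic group — no reversal.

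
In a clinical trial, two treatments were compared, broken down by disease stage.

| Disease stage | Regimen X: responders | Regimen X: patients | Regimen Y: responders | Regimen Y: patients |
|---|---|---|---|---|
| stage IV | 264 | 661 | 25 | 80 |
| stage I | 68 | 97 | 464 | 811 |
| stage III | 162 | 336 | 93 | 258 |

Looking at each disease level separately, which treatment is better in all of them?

Regimen X

Stage IV: Regimen X 264/661 = 39.9%, Regimen Y 25/80 = 31.2% → Regimen X
Stage I: Regimen X 68/97 = 70.1%, Regimen Y 464/811 = 57.2% → Regimen X
Stage III: Regimen X 162/336 = 48.2%, Regimen Y 93/258 = 36.0% → Regimen X
Regimen X has the higher rate in all 3 groups.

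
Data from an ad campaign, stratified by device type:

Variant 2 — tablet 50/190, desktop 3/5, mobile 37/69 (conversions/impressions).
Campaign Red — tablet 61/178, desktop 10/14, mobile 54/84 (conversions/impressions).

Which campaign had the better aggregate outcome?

Tablet: Variant 2 50/190 = 26.3%, Campaign Red 61/178 = 34.3% → Campaign Red
Desktop: Variant 2 3/5 = 60.0%, Campaign Red 10/14 = 71.4% → Campaign Red
Mobile: Variant 2 37/69 = 53.6%, Campaign Red 54/84 = 64.3% → Campaign Red
Overall: Variant 2 90/264 = 34.1%, Campaign Red 125/276 = 45.3% → Campaign Red

Campaign Red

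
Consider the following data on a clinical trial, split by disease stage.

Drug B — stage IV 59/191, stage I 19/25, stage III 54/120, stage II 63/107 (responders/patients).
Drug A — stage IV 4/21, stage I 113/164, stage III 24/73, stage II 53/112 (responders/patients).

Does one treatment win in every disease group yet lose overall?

Yes

Stage IV: Drug B 59/191 = 30.9%, Drug A 4/21 = 19.0% → Drug B
Stage I: Drug B 19/25 = 76.0%, Drug A 113/164 = 68.9% → Drug B
Stage III: Drug B 54/120 = 45.0%, Drug A 24/73 = 32.9% → Drug B
Stage II: Drug B 63/107 = 58.9%, Drug A 53/112 = 47.3% → Drug B
Overall: Drug B 195/443 = 44.0%, Drug A 194/370 = 52.4% → Drug A
Drug B wins each disease group but Drug A wins overall — the comparison reverses. Drug B's patients skew toward stage IV, which has a lower base rate.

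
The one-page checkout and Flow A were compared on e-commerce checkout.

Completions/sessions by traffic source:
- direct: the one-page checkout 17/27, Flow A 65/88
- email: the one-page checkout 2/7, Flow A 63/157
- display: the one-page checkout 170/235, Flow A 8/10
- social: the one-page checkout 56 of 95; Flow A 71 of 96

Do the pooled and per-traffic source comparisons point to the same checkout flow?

Direct: the one-page checkout 17/27 = 63.0%, Flow A 65/88 = 73.9% → Flow A
Email: the one-page checkout 2/7 = 28.6%, Flow A 63/157 = 40.1% → Flow A
Display: the one-page checkout 170/235 = 72.3%, Flow A 8/10 = 80.0% → Flow A
Social: the one-page checkout 56/95 = 58.9%, Flow A 71/96 = 74.0% → Flow A
Overall: the one-page checkout 245/364 = 67.3%, Flow A 207/351 = 59.0% → the one-page checkout
Flow A wins each traffic group but the one-page checkout wins overall — the comparison reverses. Flow A's sessions skew toward email, which has a lower base rate.

No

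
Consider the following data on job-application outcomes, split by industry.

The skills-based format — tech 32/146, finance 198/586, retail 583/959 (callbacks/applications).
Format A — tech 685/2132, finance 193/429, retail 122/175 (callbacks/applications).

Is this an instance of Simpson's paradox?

Yes

Tech: the skills-based format 32/146 = 21.9%, Format A 685/2132 = 32.1% → Format A
Finance: the skills-based format 198/586 = 33.8%, Format A 193/429 = 45.0% → Format A
Retail: the skills-based format 583/959 = 60.8%, Format A 122/175 = 69.7% → Format A
Overall: the skills-based format 813/1691 = 48.1%, Format A 1000/2736 = 36.5% → the skills-based format
Format A wins each industry group but the skills-based format wins overall — the comparison reverses. Format A's applications skew toward tech, which has a lower base rate.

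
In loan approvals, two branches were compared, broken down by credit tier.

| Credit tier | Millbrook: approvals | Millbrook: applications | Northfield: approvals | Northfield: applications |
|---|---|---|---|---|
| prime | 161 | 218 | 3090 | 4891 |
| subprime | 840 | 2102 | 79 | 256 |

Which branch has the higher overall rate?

Northfield

Prime: Millbrook 161/218 = 73.9%, Northfield 3090/4891 = 63.2% → Millbrook
Subprime: Millbrook 840/2102 = 40.0%, Northfield 79/256 = 30.9% → Millbrook
Overall: Millbrook 1001/2320 = 43.1%, Northfield 3169/5147 = 61.6% → Northfield
(Millbrook wins every credit group but Northfield wins overall — Millbrook's applications skew toward the low-rate subprime group.)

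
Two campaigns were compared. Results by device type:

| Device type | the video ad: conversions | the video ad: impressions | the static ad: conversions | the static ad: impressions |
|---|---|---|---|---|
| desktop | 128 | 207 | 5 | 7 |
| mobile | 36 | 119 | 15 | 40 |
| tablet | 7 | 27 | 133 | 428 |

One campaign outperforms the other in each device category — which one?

the static ad

Desktop: the video ad 128/207 = 61.8%, the static ad 5/7 = 71.4% → the static ad
Mobile: the video ad 36/119 = 30.3%, the static ad 15/40 = 37.5% → the static ad
Tablet: the video ad 7/27 = 25.9%, the static ad 133/428 = 31.1% → the static ad
The static ad has the higher rate in all 3 groups.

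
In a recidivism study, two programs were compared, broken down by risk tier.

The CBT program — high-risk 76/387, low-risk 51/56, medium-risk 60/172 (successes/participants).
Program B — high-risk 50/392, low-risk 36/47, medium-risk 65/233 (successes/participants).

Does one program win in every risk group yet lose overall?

High-risk: the CBT program 76/387 = 19.6%, Program B 50/392 = 12.8% → the CBT program
Low-risk: the CBT program 51/56 = 91.1%, Program B 36/47 = 76.6% → the CBT program
Medium-risk: the CBT program 60/172 = 34.9%, Program B 65/233 = 27.9% → the CBT program
Overall: the CBT program 187/615 = 30.4%, Program B 151/672 = 22.5% → the CBT program
The CBT program wins overall and in every risk group — no reversal.

No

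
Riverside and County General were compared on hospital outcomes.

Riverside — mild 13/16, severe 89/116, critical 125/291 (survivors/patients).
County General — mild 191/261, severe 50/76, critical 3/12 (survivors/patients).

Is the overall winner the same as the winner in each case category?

Mild: Riverside 13/16 = 81.2%, County General 191/261 = 73.2% → Riverside
Severe: Riverside 89/116 = 76.7%, County General 50/76 = 65.8% → Riverside
Critical: Riverside 125/291 = 43.0%, County General 3/12 = 25.0% → Riverside
Overall: Riverside 227/423 = 53.7%, County General 244/349 = 69.9% → County General
Riverside wins each case group but County General wins overall — the comparison reverses. Riverside's patients skew toward critical, which has a lower base rate.

No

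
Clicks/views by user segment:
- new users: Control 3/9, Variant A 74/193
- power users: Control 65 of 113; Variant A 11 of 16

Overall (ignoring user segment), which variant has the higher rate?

Control

New users: Control 3/9 = 33.3%, Variant A 74/193 = 38.3% → Variant A
Power users: Control 65/113 = 57.5%, Variant A 11/16 = 68.8% → Variant A
Overall: Control 68/122 = 55.7%, Variant A 85/209 = 40.7% → Control
(Variant A wins every user group but Control wins overall — Variant A's views skew toward the low-rate new users group.)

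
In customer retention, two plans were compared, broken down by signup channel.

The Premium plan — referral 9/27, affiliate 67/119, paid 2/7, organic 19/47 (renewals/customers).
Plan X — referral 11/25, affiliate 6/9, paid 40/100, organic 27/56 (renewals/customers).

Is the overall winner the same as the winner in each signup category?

No

Referral: the Premium plan 9/27 = 33.3%, Plan X 11/25 = 44.0% → Plan X
Affiliate: the Premium plan 67/119 = 56.3%, Plan X 6/9 = 66.7% → Plan X
Paid: the Premium plan 2/7 = 28.6%, Plan X 40/100 = 40.0% → Plan X
Organic: the Premium plan 19/47 = 40.4%, Plan X 27/56 = 48.2% → Plan X
Overall: the Premium plan 97/200 = 48.5%, Plan X 84/190 = 44.2% → the Premium plan
Plan X wins each signup group but the Premium plan wins overall — the comparison reverses. Plan X's customers skew toward paid, which has a lower base rate.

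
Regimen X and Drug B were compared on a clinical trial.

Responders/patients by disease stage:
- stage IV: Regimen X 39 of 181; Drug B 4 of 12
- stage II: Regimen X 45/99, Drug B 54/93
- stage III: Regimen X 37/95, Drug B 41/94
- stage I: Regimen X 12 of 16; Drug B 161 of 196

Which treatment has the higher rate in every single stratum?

Drug B

Stage IV: Regimen X 39/181 = 21.5%, Drug B 4/12 = 33.3% → Drug B
Stage II: Regimen X 45/99 = 45.5%, Drug B 54/93 = 58.1% → Drug B
Stage III: Regimen X 37/95 = 38.9%, Drug B 41/94 = 43.6% → Drug B
Stage I: Regimen X 12/16 = 75.0%, Drug B 161/196 = 82.1% → Drug B
Drug B has the higher rate in all 4 groups.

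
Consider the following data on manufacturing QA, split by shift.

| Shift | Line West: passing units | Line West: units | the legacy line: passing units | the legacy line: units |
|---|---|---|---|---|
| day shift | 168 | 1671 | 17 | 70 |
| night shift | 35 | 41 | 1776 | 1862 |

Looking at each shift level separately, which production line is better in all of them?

the legacy line

Day shift: Line West 168/1671 = 10.1%, the legacy line 17/70 = 24.3% → the legacy line
Night shift: Line West 35/41 = 85.4%, the legacy line 1776/1862 = 95.4% → the legacy line
The legacy line has the higher rate in both groups.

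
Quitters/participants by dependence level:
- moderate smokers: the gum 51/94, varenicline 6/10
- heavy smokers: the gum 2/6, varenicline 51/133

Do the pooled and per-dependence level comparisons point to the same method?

Moderate smokers: the gum 51/94 = 54.3%, varenicline 6/10 = 60.0% → varenicline
Heavy smokers: the gum 2/6 = 33.3%, varenicline 51/133 = 38.3% → varenicline
Overall: the gum 53/100 = 53.0%, varenicline 57/143 = 39.9% → the gum
Varenicline wins each dependence group but the gum wins overall — the comparison reverses. Varenicline's participants skew toward heavy smokers, which has a lower base rate.

No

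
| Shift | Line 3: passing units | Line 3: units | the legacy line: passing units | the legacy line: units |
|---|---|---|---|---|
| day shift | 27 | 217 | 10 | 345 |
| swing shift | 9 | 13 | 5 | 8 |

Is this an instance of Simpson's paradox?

Day shift: Line 3 27/217 = 12.4%, the legacy line 10/345 = 2.9% → Line 3
Swing shift: Line 3 9/13 = 69.2%, the legacy line 5/8 = 62.5% → Line 3
Overall: Line 3 36/230 = 15.7%, the legacy line 15/353 = 4.2% → Line 3
Line 3 wins overall and in every shift group — no reversal.

No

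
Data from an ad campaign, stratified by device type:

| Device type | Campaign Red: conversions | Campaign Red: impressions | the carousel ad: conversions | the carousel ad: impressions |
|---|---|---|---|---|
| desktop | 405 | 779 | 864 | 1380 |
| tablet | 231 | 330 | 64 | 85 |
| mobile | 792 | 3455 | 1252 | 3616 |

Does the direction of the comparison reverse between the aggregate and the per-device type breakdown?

Desktop: Campaign Red 405/779 = 52.0%, the carousel ad 864/1380 = 62.6% → the carousel ad
Tablet: Campaign Red 231/330 = 70.0%, the carousel ad 64/85 = 75.3% → the carousel ad
Mobile: Campaign Red 792/3455 = 22.9%, the carousel ad 1252/3616 = 34.6% → the carousel ad
Overall: Campaign Red 1428/4564 = 31.3%, the carousel ad 2180/5081 = 42.9% → the carousel ad
The carousel ad wins overall and in every device group — no reversal.

No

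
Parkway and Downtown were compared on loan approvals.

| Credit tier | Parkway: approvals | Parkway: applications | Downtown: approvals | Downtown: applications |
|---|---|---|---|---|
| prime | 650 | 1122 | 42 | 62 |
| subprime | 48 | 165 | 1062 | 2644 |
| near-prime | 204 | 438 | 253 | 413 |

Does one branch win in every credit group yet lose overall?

Yes

Prime: Parkway 650/1122 = 57.9%, Downtown 42/62 = 67.7% → Downtown
Subprime: Parkway 48/165 = 29.1%, Downtown 1062/2644 = 40.2% → Downtown
Near-prime: Parkway 204/438 = 46.6%, Downtown 253/413 = 61.3% → Downtown
Overall: Parkway 902/1725 = 52.3%, Downtown 1357/3119 = 43.5% → Parkway
Downtown wins each credit group but Parkway wins overall — the comparison reverses. Downtown's applications skew toward subprime, which has a lower base rate.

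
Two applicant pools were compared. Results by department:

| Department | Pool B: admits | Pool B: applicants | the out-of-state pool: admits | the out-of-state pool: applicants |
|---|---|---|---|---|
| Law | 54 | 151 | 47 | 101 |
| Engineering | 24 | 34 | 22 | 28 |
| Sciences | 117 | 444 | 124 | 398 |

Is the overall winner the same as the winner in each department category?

Yes

Law: Pool B 54/151 = 35.8%, the out-of-state pool 47/101 = 46.5% → the out-of-state pool
Engineering: Pool B 24/34 = 70.6%, the out-of-state pool 22/28 = 78.6% → the out-of-state pool
Sciences: Pool B 117/444 = 26.4%, the out-of-state pool 124/398 = 31.2% → the out-of-state pool
Overall: Pool B 195/629 = 31.0%, the out-of-state pool 193/527 = 36.6% → the out-of-state pool
The out-of-state pool wins overall and in every department group — no reversal.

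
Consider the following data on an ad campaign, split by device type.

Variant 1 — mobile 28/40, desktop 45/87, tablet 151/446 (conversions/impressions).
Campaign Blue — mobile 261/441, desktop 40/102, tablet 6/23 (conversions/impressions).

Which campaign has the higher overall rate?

Campaign Blue

Mobile: Variant 1 28/40 = 70.0%, Campaign Blue 261/441 = 59.2% → Variant 1
Desktop: Variant 1 45/87 = 51.7%, Campaign Blue 40/102 = 39.2% → Variant 1
Tablet: Variant 1 151/446 = 33.9%, Campaign Blue 6/23 = 26.1% → Variant 1
Overall: Variant 1 224/573 = 39.1%, Campaign Blue 307/566 = 54.2% → Campaign Blue
(Variant 1 wins every device group but Campaign Blue wins overall — Variant 1's impressions skew toward the low-rate tablet group.)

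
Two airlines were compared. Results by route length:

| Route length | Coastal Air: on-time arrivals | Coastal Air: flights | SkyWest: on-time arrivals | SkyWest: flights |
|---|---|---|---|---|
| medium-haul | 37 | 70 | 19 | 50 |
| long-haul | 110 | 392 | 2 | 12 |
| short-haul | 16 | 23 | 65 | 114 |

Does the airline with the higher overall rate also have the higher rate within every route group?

No

Medium-haul: Coastal Air 37/70 = 52.9%, SkyWest 19/50 = 38.0% → Coastal Air
Long-haul: Coastal Air 110/392 = 28.1%, SkyWest 2/12 = 16.7% → Coastal Air
Short-haul: Coastal Air 16/23 = 69.6%, SkyWest 65/114 = 57.0% → Coastal Air
Overall: Coastal Air 163/485 = 33.6%, SkyWest 86/176 = 48.9% → SkyWest
Coastal Air wins each route group but SkyWest wins overall — the comparison reverses. Coastal Air's flights skew toward long-haul, which has a lower base rate.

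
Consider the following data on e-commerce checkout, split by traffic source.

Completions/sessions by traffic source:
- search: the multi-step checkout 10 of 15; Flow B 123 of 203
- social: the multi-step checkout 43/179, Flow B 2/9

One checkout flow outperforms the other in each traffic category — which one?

Search: the multi-step checkout 10/15 = 66.7%, Flow B 123/203 = 60.6% → the multi-step checkout
Social: the multi-step checkout 43/179 = 24.0%, Flow B 2/9 = 22.2% → the multi-step checkout
The multi-step checkout has the higher rate in both groups.

the multi-step checkout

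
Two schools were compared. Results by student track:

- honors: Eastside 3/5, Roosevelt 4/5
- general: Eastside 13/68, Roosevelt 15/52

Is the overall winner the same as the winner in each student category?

Honors: Eastside 3/5 = 60.0%, Roosevelt 4/5 = 80.0% → Roosevelt
General: Eastside 13/68 = 19.1%, Roosevelt 15/52 = 28.8% → Roosevelt
Overall: Eastside 16/73 = 21.9%, Roosevelt 19/57 = 33.3% → Roosevelt
Roosevelt wins overall and in every student group — no reversal.

Yes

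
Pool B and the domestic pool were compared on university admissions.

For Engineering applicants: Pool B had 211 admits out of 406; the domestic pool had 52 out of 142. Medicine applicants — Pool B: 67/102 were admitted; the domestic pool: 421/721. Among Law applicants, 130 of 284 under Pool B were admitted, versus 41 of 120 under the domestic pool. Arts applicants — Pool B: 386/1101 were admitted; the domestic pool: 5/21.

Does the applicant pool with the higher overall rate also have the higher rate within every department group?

No

Engineering: Pool B 211/406 = 52.0%, the domestic pool 52/142 = 36.6% → Pool B
Medicine: Pool B 67/102 = 65.7%, the domestic pool 421/721 = 58.4% → Pool B
Law: Pool B 130/284 = 45.8%, the domestic pool 41/120 = 34.2% → Pool B
Arts: Pool B 386/1101 = 35.1%, the domestic pool 5/21 = 23.8% → Pool B
Overall: Pool B 794/1893 = 41.9%, the domestic pool 519/1004 = 51.7% → the domestic pool
Pool B wins each department group but the domestic pool wins overall — the comparison reverses. Pool B's applicants skew toward Arts, which has a lower base rate.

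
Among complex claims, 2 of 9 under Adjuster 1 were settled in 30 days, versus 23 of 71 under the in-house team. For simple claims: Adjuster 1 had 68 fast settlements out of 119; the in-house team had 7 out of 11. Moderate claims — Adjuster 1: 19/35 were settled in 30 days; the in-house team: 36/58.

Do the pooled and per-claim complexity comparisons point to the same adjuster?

Complex: Adjuster 1 2/9 = 22.2%, the in-house team 23/71 = 32.4% → the in-house team
Simple: Adjuster 1 68/119 = 57.1%, the in-house team 7/11 = 63.6% → the in-house team
Moderate: Adjuster 1 19/35 = 54.3%, the in-house team 36/58 = 62.1% → the in-house team
Overall: Adjuster 1 89/163 = 54.6%, the in-house team 66/140 = 47.1% → Adjuster 1
The in-house team wins each claim group but Adjuster 1 wins overall — the comparison reverses. The in-house team's claims skew toward complex, which has a lower base rate.

No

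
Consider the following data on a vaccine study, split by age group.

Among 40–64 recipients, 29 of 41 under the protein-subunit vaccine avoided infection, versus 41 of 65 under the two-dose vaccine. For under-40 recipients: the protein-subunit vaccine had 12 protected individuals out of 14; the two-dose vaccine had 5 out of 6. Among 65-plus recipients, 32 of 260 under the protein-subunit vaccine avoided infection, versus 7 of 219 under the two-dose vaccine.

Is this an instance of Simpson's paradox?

40–64: the protein-subunit vaccine 29/41 = 70.7%, the two-dose vaccine 41/65 = 63.1% → the protein-subunit vaccine
Under-40: the protein-subunit vaccine 12/14 = 85.7%, the two-dose vaccine 5/6 = 83.3% → the protein-subunit vaccine
65-plus: the protein-subunit vaccine 32/260 = 12.3%, the two-dose vaccine 7/219 = 3.2% → the protein-subunit vaccine
Overall: the protein-subunit vaccine 73/315 = 23.2%, the two-dose vaccine 53/290 = 18.3% → the protein-subunit vaccine
The protein-subunit vaccine wins overall and in every age group — no reversal.

No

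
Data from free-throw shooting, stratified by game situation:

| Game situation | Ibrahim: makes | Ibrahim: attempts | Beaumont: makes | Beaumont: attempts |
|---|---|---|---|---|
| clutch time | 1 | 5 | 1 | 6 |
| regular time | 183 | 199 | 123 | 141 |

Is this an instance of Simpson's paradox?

No

Clutch time: Ibrahim 1/5 = 20.0%, Beaumont 1/6 = 16.7% → Ibrahim
Regular time: Ibrahim 183/199 = 92.0%, Beaumont 123/141 = 87.2% → Ibrahim
Overall: Ibrahim 184/204 = 90.2%, Beaumont 124/147 = 84.4% → Ibrahim
Ibrahim wins overall and in every game group — no reversal.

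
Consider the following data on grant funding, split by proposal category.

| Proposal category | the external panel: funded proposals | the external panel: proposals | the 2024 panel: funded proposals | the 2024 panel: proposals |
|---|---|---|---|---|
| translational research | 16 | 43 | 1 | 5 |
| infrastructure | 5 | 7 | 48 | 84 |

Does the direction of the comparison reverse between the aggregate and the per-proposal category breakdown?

Translational research: the external panel 16/43 = 37.2%, the 2024 panel 1/5 = 20.0% → the external panel
Infrastructure: the external panel 5/7 = 71.4%, the 2024 panel 48/84 = 57.1% → the external panel
Overall: the external panel 21/50 = 42.0%, the 2024 panel 49/89 = 55.1% → the 2024 panel
The external panel wins each proposal group but the 2024 panel wins overall — the comparison reverses. The external panel's proposals skew toward translational research, which has a lower base rate.

Yes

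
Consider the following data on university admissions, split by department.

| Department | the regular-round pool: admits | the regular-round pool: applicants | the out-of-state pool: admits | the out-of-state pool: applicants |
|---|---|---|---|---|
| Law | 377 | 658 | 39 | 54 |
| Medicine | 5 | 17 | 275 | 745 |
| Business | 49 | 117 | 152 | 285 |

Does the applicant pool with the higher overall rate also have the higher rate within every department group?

Law: the regular-round pool 377/658 = 57.3%, the out-of-state pool 39/54 = 72.2% → the out-of-state pool
Medicine: the regular-round pool 5/17 = 29.4%, the out-of-state pool 275/745 = 36.9% → the out-of-state pool
Business: the regular-round pool 49/117 = 41.9%, the out-of-state pool 152/285 = 53.3% → the out-of-state pool
Overall: the regular-round pool 431/792 = 54.4%, the out-of-state pool 466/1084 = 43.0% → the regular-round pool
The out-of-state pool wins each department group but the regular-round pool wins overall — the comparison reverses. The out-of-state pool's applicants skew toward Medicine, which has a lower base rate.

No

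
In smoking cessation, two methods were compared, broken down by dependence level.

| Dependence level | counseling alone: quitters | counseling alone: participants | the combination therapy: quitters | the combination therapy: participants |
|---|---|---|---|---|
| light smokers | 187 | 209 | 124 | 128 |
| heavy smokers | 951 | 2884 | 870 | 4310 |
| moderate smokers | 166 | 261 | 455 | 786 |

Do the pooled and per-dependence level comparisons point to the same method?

Light smokers: counseling alone 187/209 = 89.5%, the combination therapy 124/128 = 96.9% → the combination therapy
Heavy smokers: counseling alone 951/2884 = 33.0%, the combination therapy 870/4310 = 20.2% → counseling alone
Moderate smokers: counseling alone 166/261 = 63.6%, the combination therapy 455/786 = 57.9% → counseling alone
Overall: counseling alone 1304/3354 = 38.9%, the combination therapy 1449/5224 = 27.7% → counseling alone
Neither sweeps: counseling alone wins 2 of 3 groups, the combination therapy wins 1. Counseling alone wins overall but not every group — no Simpson reversal.

No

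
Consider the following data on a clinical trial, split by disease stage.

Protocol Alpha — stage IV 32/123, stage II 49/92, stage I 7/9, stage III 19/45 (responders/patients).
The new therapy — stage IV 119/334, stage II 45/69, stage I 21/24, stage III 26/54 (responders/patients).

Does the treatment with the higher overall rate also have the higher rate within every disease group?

Stage IV: Protocol Alpha 32/123 = 26.0%, the new therapy 119/334 = 35.6% → the new therapy
Stage II: Protocol Alpha 49/92 = 53.3%, the new therapy 45/69 = 65.2% → the new therapy
Stage I: Protocol Alpha 7/9 = 77.8%, the new therapy 21/24 = 87.5% → the new therapy
Stage III: Protocol Alpha 19/45 = 42.2%, the new therapy 26/54 = 48.1% → the new therapy
Overall: Protocol Alpha 107/269 = 39.8%, the new therapy 211/481 = 43.9% → the new therapy
The new therapy wins overall and in every disease group — no reversal.

Yes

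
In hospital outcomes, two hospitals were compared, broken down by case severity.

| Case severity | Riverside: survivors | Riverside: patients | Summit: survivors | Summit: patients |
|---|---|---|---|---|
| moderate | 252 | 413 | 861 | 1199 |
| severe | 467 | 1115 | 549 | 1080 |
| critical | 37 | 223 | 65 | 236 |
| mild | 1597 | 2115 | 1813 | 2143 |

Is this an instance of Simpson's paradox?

Moderate: Riverside 252/413 = 61.0%, Summit 861/1199 = 71.8% → Summit
Severe: Riverside 467/1115 = 41.9%, Summit 549/1080 = 50.8% → Summit
Critical: Riverside 37/223 = 16.6%, Summit 65/236 = 27.5% → Summit
Mild: Riverside 1597/2115 = 75.5%, Summit 1813/2143 = 84.6% → Summit
Overall: Riverside 2353/3866 = 60.9%, Summit 3288/4658 = 70.6% → Summit
Summit wins overall and in every case group — no reversal.

No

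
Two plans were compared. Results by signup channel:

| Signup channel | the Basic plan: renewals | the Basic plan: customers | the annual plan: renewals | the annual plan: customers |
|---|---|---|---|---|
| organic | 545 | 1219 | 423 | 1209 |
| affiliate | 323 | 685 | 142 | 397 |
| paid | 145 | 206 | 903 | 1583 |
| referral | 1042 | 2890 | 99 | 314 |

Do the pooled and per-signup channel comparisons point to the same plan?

Organic: the Basic plan 545/1219 = 44.7%, the annual plan 423/1209 = 35.0% → the Basic plan
Affiliate: the Basic plan 323/685 = 47.2%, the annual plan 142/397 = 35.8% → the Basic plan
Paid: the Basic plan 145/206 = 70.4%, the annual plan 903/1583 = 57.0% → the Basic plan
Referral: the Basic plan 1042/2890 = 36.1%, the annual plan 99/314 = 31.5% → the Basic plan
Overall: the Basic plan 2055/5000 = 41.1%, the annual plan 1567/3503 = 44.7% → the annual plan
The Basic plan wins each signup group but the annual plan wins overall — the comparison reverses. The Basic plan's customers skew toward referral, which has a lower base rate.

No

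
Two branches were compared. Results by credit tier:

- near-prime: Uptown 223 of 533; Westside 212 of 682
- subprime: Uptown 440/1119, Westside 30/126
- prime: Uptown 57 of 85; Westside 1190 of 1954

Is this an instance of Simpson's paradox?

Near-prime: Uptown 223/533 = 41.8%, Westside 212/682 = 31.1% → Uptown
Subprime: Uptown 440/1119 = 39.3%, Westside 30/126 = 23.8% → Uptown
Prime: Uptown 57/85 = 67.1%, Westside 1190/1954 = 60.9% → Uptown
Overall: Uptown 720/1737 = 41.5%, Westside 1432/2762 = 51.8% → Westside
Uptown wins each credit group but Westside wins overall — the comparison reverses. Uptown's applications skew toward subprime, which has a lower base rate.

Yes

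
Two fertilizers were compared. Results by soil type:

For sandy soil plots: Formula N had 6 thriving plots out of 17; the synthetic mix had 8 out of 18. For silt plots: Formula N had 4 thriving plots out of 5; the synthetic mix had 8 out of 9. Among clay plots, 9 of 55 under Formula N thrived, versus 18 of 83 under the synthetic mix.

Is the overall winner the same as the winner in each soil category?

Yes

Sandy soil: Formula N 6/17 = 35.3%, the synthetic mix 8/18 = 44.4% → the synthetic mix
Silt: Formula N 4/5 = 80.0%, the synthetic mix 8/9 = 88.9% → the synthetic mix
Clay: Formula N 9/55 = 16.4%, the synthetic mix 18/83 = 21.7% → the synthetic mix
Overall: Formula N 19/77 = 24.7%, the synthetic mix 34/110 = 30.9% → the synthetic mix
The synthetic mix wins overall and in every soil group — no reversal.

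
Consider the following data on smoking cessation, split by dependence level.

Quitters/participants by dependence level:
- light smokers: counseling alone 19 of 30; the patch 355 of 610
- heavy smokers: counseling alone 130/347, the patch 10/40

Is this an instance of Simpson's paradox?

Light smokers: counseling alone 19/30 = 63.3%, the patch 355/610 = 58.2% → counseling alone
Heavy smokers: counseling alone 130/347 = 37.5%, the patch 10/40 = 25.0% → counseling alone
Overall: counseling alone 149/377 = 39.5%, the patch 365/650 = 56.2% → the patch
Counseling alone wins each dependence group but the patch wins overall — the comparison reverses. Counseling alone's participants skew toward heavy smokers, which has a lower base rate.

Yes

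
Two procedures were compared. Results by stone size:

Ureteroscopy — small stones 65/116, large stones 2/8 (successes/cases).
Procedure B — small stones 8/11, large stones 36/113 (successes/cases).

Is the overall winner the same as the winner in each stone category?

Small stones: ureteroscopy 65/116 = 56.0%, Procedure B 8/11 = 72.7% → Procedure B
Large stones: ureteroscopy 2/8 = 25.0%, Procedure B 36/113 = 31.9% → Procedure B
Overall: ureteroscopy 67/124 = 54.0%, Procedure B 44/124 = 35.5% → ureteroscopy
Procedure B wins each stone group but ureteroscopy wins overall — the comparison reverses. Procedure B's cases skew toward large stones, which has a lower base rate.

No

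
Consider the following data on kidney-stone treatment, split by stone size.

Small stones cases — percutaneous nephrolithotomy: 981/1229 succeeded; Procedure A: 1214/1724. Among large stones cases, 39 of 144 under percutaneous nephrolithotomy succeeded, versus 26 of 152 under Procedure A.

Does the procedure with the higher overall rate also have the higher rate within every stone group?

Small stones: percutaneous nephrolithotomy 981/1229 = 79.8%, Procedure A 1214/1724 = 70.4% → percutaneous nephrolithotomy
Large stones: percutaneous nephrolithotomy 39/144 = 27.1%, Procedure A 26/152 = 17.1% → percutaneous nephrolithotomy
Overall: percutaneous nephrolithotomy 1020/1373 = 74.3%, Procedure A 1240/1876 = 66.1% → percutaneous nephrolithotomy
Percutaneous nephrolithotomy wins overall and in every stone group — no reversal.

Yes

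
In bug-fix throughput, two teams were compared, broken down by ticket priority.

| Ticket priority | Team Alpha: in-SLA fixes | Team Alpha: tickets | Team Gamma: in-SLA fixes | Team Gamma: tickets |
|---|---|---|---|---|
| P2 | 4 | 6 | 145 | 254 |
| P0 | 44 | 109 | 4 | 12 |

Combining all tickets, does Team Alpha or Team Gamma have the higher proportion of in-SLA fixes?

Team Gamma

P2: Team Alpha 4/6 = 66.7%, Team Gamma 145/254 = 57.1% → Team Alpha
P0: Team Alpha 44/109 = 40.4%, Team Gamma 4/12 = 33.3% → Team Alpha
Overall: Team Alpha 48/115 = 41.7%, Team Gamma 149/266 = 56.0% → Team Gamma
(Team Alpha wins every ticket group but Team Gamma wins overall — Team Alpha's tickets skew toward the low-rate P0 group.)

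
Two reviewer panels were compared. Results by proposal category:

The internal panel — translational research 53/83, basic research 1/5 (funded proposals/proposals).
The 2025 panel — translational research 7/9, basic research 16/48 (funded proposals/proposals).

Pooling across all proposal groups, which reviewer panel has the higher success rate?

Translational research: the internal panel 53/83 = 63.9%, the 2025 panel 7/9 = 77.8% → the 2025 panel
Basic research: the internal panel 1/5 = 20.0%, the 2025 panel 16/48 = 33.3% → the 2025 panel
Overall: the internal panel 54/88 = 61.4%, the 2025 panel 23/57 = 40.4% → the internal panel
(The 2025 panel wins every proposal group but the internal panel wins overall — the 2025 panel's proposals skew toward the low-rate basic research group.)

the internal panel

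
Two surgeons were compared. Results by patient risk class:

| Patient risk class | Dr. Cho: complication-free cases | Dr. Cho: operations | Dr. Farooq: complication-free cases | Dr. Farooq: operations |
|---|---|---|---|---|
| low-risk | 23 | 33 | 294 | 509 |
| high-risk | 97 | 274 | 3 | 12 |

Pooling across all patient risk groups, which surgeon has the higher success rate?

Low-risk: Dr. Cho 23/33 = 69.7%, Dr. Farooq 294/509 = 57.8% → Dr. Cho
High-risk: Dr. Cho 97/274 = 35.4%, Dr. Farooq 3/12 = 25.0% → Dr. Cho
Overall: Dr. Cho 120/307 = 39.1%, Dr. Farooq 297/521 = 57.0% → Dr. Farooq
(Dr. Cho wins every patient risk group but Dr. Farooq wins overall — Dr. Cho's operations skew toward the low-rate high-risk group.)

Dr. Farooq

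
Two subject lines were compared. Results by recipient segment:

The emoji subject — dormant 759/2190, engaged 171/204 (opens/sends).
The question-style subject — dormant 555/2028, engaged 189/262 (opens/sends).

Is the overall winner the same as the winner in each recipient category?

Dormant: the emoji subject 759/2190 = 34.7%, the question-style subject 555/2028 = 27.4% → the emoji subject
Engaged: the emoji subject 171/204 = 83.8%, the question-style subject 189/262 = 72.1% → the emoji subject
Overall: the emoji subject 930/2394 = 38.8%, the question-style subject 744/2290 = 32.5% → the emoji subject
The emoji subject wins overall and in every recipient group — no reversal.

Yes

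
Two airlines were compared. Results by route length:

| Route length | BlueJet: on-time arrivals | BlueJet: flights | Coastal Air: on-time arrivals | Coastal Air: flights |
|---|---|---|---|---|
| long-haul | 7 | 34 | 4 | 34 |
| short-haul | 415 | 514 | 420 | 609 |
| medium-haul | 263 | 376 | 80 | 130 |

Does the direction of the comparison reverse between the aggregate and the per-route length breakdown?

No

Long-haul: BlueJet 7/34 = 20.6%, Coastal Air 4/34 = 11.8% → BlueJet
Short-haul: BlueJet 415/514 = 80.7%, Coastal Air 420/609 = 69.0% → BlueJet
Medium-haul: BlueJet 263/376 = 69.9%, Coastal Air 80/130 = 61.5% → BlueJet
Overall: BlueJet 685/924 = 74.1%, Coastal Air 504/773 = 65.2% → BlueJet
BlueJet wins overall and in every route group — no reversal.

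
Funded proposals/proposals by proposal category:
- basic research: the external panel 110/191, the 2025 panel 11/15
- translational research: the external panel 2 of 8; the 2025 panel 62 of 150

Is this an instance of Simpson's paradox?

Yes

Basic research: the external panel 110/191 = 57.6%, the 2025 panel 11/15 = 73.3% → the 2025 panel
Translational research: the external panel 2/8 = 25.0%, the 2025 panel 62/150 = 41.3% → the 2025 panel
Overall: the external panel 112/199 = 56.3%, the 2025 panel 73/165 = 44.2% → the external panel
The 2025 panel wins each proposal group but the external panel wins overall — the comparison reverses. The 2025 panel's proposals skew toward translational research, which has a lower base rate.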